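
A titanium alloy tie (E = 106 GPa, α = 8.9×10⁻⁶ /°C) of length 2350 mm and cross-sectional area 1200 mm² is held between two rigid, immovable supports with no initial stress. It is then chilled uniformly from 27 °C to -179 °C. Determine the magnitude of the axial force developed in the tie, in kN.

The ends cannot move, so σ = EαΔT = 106×10³ × 8.9×10⁻⁶ × 206 = 194.3 MPa.
Then P = σA = 194.3 × 1200 mm² = 233.2 kN, tensile.

P ≈ 233 kN (tensile)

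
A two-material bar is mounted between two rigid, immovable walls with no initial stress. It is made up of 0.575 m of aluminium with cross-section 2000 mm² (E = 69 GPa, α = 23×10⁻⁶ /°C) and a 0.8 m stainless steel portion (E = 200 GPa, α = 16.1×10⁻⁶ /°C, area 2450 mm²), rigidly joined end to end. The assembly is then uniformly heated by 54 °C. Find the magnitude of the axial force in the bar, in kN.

P ≈ 243 kN (compressive)

If the supports were absent, the total length change would be Σ αᵢΔT Lᵢ = 23×10⁻⁶×54×575 + 16.1×10⁻⁶×54×800 = 1.41 mm.
The rigid supports impose zero overall length change; the single axial force P common to all segments must satisfy P Σ Lᵢ/(AᵢEᵢ) = δ_free.
Σ Lᵢ/(AᵢEᵢ) = 575/(2000×69×10³) + 800/(2450×200×10³) = 5.799×10⁻⁶ mm/N.
So P = 1.41 / 5.799×10⁻⁶ = 243.1 kN, compressive.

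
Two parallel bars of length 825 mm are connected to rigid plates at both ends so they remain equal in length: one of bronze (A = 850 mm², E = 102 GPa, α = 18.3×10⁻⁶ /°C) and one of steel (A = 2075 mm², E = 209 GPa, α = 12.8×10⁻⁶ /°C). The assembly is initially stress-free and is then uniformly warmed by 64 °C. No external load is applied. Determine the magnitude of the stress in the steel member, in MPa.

Both members must finish at the same length. With the larger α, the bronze tends to over-expand; the plates restrain it, putting the bronze in compression and the steel in tension. With no external load the two internal forces are equal and opposite, magnitude P.
Compatibility of the two members (thermal + elastic change equal): (α₁ − α₂)ΔT = P·[1/(A₁E₁) + 1/(A₂E₂)].
|α₁ − α₂|·ΔT = 5.5×10⁻⁶ × 64 = 0.000352.
1/(A₁E₁) + 1/(A₂E₂) = 1/(850×102×10³) + 1/(2075×209×10³) = 1.384×10⁻⁸ N⁻¹.
So P = 0.000352 / 1.384×10⁻⁸ = 25.43 kN.
σ_{steel} = P/A₂ = 25430/2075 = 12.26 MPa, tensile.

σ ≈ 12.3 MPa (tensile)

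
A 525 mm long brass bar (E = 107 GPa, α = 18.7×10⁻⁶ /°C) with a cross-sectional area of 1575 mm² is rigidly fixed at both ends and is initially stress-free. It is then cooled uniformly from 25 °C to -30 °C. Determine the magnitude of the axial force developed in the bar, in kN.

The ends cannot move, so σ = EαΔT = 107×10³ × 18.7×10⁻⁶ × 55 = 110 MPa.
P = AEαΔT = 1575 × 107×10³ × 18.7×10⁻⁶ × 55 = 173.3 kN (tensile).

P ≈ 173 kN (tensile)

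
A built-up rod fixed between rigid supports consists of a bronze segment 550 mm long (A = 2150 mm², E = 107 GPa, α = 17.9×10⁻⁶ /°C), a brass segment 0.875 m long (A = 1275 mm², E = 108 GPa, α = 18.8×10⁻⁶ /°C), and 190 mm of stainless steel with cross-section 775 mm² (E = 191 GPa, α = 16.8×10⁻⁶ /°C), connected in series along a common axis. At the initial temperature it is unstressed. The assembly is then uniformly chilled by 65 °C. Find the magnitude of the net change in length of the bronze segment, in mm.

|ΔL| ≈ 0.183 mm

With the walls removed the bar would change length by δ_free = Σ αᵢΔT Lᵢ = 17.9×10⁻⁶×65×550 + 18.8×10⁻⁶×65×875 + 16.8×10⁻⁶×65×190 = 1.917 mm.
The rigid supports impose zero overall length change; the single axial force P common to all segments must satisfy P Σ Lᵢ/(AᵢEᵢ) = δ_free.
Σ Lᵢ/(AᵢEᵢ) = 550/(2150×107×10³) + 875/(1275×108×10³) + 190/(775×191×10³) = 1.003×10⁻⁵ mm/N.
P = 1.917 / 1.003×10⁻⁵ = 191100 N = 191.1 kN, tensile.
For the bronze segment, free thermal change = 17.9×10⁻⁶×65×550 = 0.6399 mm and elastic change from P = 191100×550/(2150×107×10³) = 0.4569 mm; these oppose, so the net change is 0.183 mm (segment shortens).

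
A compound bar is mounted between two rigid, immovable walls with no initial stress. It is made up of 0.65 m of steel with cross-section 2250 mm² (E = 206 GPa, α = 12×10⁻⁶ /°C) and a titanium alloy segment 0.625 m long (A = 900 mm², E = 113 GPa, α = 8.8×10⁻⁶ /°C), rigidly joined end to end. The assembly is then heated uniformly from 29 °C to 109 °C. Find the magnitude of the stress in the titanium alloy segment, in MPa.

σ ≈ 157 MPa (compressive)

With the walls removed the bar would change length by δ_free = Σ αᵢΔT Lᵢ = 12×10⁻⁶×80×650 + 8.8×10⁻⁶×80×625 = 1.064 mm.
Since the ends are fixed, an axial force P builds up, equal in every segment, with P · Σ Lᵢ/(AᵢEᵢ) = δ_free.
Σ Lᵢ/(AᵢEᵢ) = 650/(2250×206×10³) + 625/(900×113×10³) = 7.548×10⁻⁶ mm/N.
Hence P = δ_free / Σ(L/AE) = 1.064/7.548×10⁻⁶ = 141 kN (compressive).
σ_{titanium alloy} = P / A = 141000 / 900 = 156.6 MPa.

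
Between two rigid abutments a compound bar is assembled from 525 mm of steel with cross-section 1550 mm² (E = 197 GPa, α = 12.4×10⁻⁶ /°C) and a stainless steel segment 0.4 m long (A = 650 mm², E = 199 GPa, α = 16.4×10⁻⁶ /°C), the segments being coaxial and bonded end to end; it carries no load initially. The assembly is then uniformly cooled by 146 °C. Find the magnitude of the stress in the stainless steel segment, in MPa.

If the supports were absent, the total length change would be Σ αᵢΔT Lᵢ = 12.4×10⁻⁶×146×525 + 16.4×10⁻⁶×146×400 = 1.908 mm.
Since the ends are fixed, an axial force P builds up, equal in every segment, with P · Σ Lᵢ/(AᵢEᵢ) = δ_free.
The series flexibility is Σ Lᵢ/(AᵢEᵢ) = 525/(1550×197×10³) + 400/(650×199×10³) = 4.812×10⁻⁶ mm/N.
So P = 1.908 / 4.812×10⁻⁶ = 396.6 kN, tensile.
σ_{stainless steel} = P / A = 396600 / 650 = 610.1 MPa.

σ ≈ 610 MPa (tensile)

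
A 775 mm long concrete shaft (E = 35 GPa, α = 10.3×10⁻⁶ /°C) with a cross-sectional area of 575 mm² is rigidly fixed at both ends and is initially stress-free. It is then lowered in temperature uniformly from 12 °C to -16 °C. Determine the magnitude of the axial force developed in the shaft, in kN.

The ends cannot move, so σ = EαΔT = 35×10³ × 10.3×10⁻⁶ × 28 = 10.09 MPa.
Then P = σA = 10.09 × 575 mm² = 5.804 kN, tensile.

P ≈ 5.8 kN (tensile)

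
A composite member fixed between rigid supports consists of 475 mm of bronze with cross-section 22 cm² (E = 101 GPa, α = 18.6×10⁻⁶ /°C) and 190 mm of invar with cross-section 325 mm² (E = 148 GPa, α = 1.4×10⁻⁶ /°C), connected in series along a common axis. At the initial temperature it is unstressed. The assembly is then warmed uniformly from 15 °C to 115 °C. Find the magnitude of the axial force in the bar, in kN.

Free thermal expansion of the whole bar: Σ αᵢΔT Lᵢ = 18.6×10⁻⁶×100×475 + 1.4×10⁻⁶×100×190 = 0.9101 mm.
The rigid supports impose zero overall length change; the single axial force P common to all segments must satisfy P Σ Lᵢ/(AᵢEᵢ) = δ_free.
The series flexibility is Σ Lᵢ/(AᵢEᵢ) = 475/(2200×101×10³) + 190/(325×148×10³) = 6.088×10⁻⁶ mm/N.
Hence P = δ_free / Σ(L/AE) = 0.9101/6.088×10⁻⁶ = 149.5 kN (compressive).

P ≈ 149 kN (compressive)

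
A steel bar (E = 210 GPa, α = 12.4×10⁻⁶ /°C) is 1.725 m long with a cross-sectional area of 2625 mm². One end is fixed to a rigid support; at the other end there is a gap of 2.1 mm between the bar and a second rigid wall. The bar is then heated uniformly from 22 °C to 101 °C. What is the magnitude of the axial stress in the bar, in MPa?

σ ≈ 0 MPa

Free thermal elongation = αΔT L = 12.4×10⁻⁶ × 79 × 1725 = 1.69 mm.
This is smaller than the 2.1 mm clearance, so the bar expands freely without reaching the stop — the stress is zero.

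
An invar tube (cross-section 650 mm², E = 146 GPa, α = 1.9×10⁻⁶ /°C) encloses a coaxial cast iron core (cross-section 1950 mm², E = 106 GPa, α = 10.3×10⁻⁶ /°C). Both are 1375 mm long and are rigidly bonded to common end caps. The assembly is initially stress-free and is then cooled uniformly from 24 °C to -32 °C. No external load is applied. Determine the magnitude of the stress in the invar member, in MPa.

Both members must finish at the same length. With the larger α, the cast iron tends to over-contract; the plates restrain it, putting the cast iron in tension and the invar in compression. With no external load the two internal forces are equal and opposite, magnitude P.
Equating the net (thermal + elastic) strains gives |α₁ − α₂|·ΔT = P·[1/(A₁E₁) + 1/(A₂E₂)].
|α₁ − α₂|·ΔT = 8.4×10⁻⁶ × 56 = 0.0004704.
1/(A₁E₁) + 1/(A₂E₂) = 1/(650×146×10³) + 1/(1950×106×10³) = 1.538×10⁻⁸ N⁻¹.
P = 0.0004704 / 1.538×10⁻⁸ = 30590 N = 30.59 kN.
σ_{invar} = P/A₁ = 30590/650 = 47.07 MPa, compressive.

σ ≈ 47.1 MPa (compressive)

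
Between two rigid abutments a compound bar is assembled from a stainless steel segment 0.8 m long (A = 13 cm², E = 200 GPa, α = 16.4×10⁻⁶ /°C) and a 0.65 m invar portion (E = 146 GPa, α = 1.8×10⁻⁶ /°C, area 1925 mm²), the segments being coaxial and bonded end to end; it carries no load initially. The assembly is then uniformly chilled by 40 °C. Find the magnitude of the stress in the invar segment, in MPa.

σ ≈ 55.1 MPa (tensile)

If the supports were absent, the total length change would be Σ αᵢΔT Lᵢ = 16.4×10⁻⁶×40×800 + 1.8×10⁻⁶×40×650 = 0.5716 mm.
Since the ends are fixed, an axial force P builds up, equal in every segment, with P · Σ Lᵢ/(AᵢEᵢ) = δ_free.
Σ Lᵢ/(AᵢEᵢ) = 800/(1300×200×10³) + 650/(1925×146×10³) = 5.39×10⁻⁶ mm/N.
P = 0.5716 / 5.39×10⁻⁶ = 106100 N = 106.1 kN, tensile.
σ_{invar} = P / A = 106100 / 1925 = 55.09 MPa.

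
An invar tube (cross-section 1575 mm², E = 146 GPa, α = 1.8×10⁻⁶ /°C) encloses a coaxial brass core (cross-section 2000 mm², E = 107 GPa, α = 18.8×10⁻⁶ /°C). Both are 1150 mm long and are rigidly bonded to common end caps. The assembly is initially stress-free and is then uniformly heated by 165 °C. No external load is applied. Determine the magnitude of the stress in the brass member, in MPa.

σ ≈ 155 MPa (compressive)

Both members must finish at the same length. With the larger α, the brass tends to over-expand; the plates restrain it, putting the brass in compression and the invar in tension. With no external load the two internal forces are equal and opposite, magnitude P.
Compatibility of the two members (thermal + elastic change equal): (α₁ − α₂)ΔT = P·[1/(A₁E₁) + 1/(A₂E₂)].
|α₁ − α₂|·ΔT = 17×10⁻⁶ × 165 = 0.002805.
1/(A₁E₁) + 1/(A₂E₂) = 1/(1575×146×10³) + 1/(2000×107×10³) = 9.022×10⁻⁹ N⁻¹.
So P = 0.002805 / 9.022×10⁻⁹ = 310.9 kN.
σ_{brass} = P/A₂ = 310900/2000 = 155.5 MPa, compressive.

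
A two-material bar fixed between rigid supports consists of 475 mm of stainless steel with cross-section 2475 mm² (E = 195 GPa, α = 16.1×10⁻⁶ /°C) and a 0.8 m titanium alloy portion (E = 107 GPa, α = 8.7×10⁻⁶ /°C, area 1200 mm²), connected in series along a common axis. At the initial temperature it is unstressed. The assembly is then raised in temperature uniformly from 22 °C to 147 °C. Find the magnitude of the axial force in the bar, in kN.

If the supports were absent, the total length change would be Σ αᵢΔT Lᵢ = 16.1×10⁻⁶×125×475 + 8.7×10⁻⁶×125×800 = 1.826 mm.
The walls prevent any net length change, so an axial force P (same in every segment) develops. Compatibility: P · Σ Lᵢ/(AᵢEᵢ) = δ_free.
The series flexibility is Σ Lᵢ/(AᵢEᵢ) = 475/(2475×195×10³) + 800/(1200×107×10³) = 7.215×10⁻⁶ mm/N.
Hence P = δ_free / Σ(L/AE) = 1.826/7.215×10⁻⁶ = 253.1 kN (compressive).

P ≈ 253 kN (compressive)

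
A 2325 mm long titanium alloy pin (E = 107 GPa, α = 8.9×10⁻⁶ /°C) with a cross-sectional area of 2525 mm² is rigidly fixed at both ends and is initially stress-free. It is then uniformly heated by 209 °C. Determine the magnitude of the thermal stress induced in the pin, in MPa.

σ ≈ 199 MPa (compressive)

With length fixed, the mechanical strain must cancel the thermal strain αΔT = 8.9×10⁻⁶ × 209 = 1860.1×10⁻⁶.
Hence σ = E·αΔT = 107×10³ × 1860.1×10⁻⁶ = 199 MPa, compressive.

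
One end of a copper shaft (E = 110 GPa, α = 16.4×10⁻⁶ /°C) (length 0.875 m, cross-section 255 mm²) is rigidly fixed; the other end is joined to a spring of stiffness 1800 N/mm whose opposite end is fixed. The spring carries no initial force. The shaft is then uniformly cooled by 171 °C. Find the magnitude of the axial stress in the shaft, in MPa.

Free thermal contraction: δ_free = αΔT L = 16.4×10⁻⁶ × 171 × 875 = 2.454 mm.
With a force P in the spring, the elastic change of the shaft is PL/(AE) and that of the spring is P/k; compatibility requires their sum to equal δ_free.
So P = δ_free / [L/(AE) + 1/k] = 2.454 / [ 875/(255×110×10³) + 1/(1800) ].
P = 2.454 / 0.0005867 = 4182 N.
σ = P/A = 4182/255 = 16.4 MPa.

σ ≈ 16.4 MPa (tensile)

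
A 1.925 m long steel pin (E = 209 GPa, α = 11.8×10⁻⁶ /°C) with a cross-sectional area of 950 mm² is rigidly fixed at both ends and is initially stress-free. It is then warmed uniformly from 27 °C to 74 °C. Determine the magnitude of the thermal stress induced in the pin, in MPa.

Because both ends are immovable the net strain is zero, and the suppressed thermal strain is αΔT = 11.8×10⁻⁶ × 47 = 554.6×10⁻⁶.
σ = EαΔT = 209×10³ × 11.8×10⁻⁶ × 47 = 115.9 MPa (compressive; the pin is trying to expand).

σ ≈ 116 MPa (compressive)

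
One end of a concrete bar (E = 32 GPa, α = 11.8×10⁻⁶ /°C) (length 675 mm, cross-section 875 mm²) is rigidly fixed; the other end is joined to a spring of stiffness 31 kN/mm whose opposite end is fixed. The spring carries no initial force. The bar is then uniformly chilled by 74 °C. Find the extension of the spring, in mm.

If the spring were absent the bar would shorten by αΔT L = 11.8×10⁻⁶ × 74 × 675 = 0.5894 mm.
Let P be the tensile force in the spring. The bar extends elastically by PL/(AE) and the spring stretches by P/k; together these equal δ_free.
So P = δ_free / [L/(AE) + 1/k] = 0.5894 / [ 675/(875×32×10³) + 1/(31×10³) ].
P = 0.5894 / 5.637×10⁻⁵ = 10460 N.
Spring extension = P/k = 10460/(31×10³) = 0.3373 mm.

δ ≈ 0.337 mm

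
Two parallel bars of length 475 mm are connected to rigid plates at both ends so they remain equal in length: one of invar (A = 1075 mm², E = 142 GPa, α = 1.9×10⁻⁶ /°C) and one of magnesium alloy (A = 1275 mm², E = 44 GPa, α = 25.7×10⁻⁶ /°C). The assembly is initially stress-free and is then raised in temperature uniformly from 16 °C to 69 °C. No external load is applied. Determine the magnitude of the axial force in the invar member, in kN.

P ≈ 51.7 kN (tensile in the invar)

Both members must finish at the same length. With the larger α, the magnesium alloy tends to over-expand; the plates restrain it, putting the magnesium alloy in compression and the invar in tension. With no external load the two internal forces are equal and opposite, magnitude P.
Setting the final lengths equal and cancelling L: (α₁ − α₂)ΔT = P/(A₁E₁) + P/(A₂E₂).
|α₁ − α₂|·ΔT = 23.8×10⁻⁶ × 53 = 0.001261.
1/(A₁E₁) + 1/(A₂E₂) = 1/(1075×142×10³) + 1/(1275×44×10³) = 2.438×10⁻⁸ N⁻¹.
So P = 0.001261 / 2.438×10⁻⁸ = 51.75 kN.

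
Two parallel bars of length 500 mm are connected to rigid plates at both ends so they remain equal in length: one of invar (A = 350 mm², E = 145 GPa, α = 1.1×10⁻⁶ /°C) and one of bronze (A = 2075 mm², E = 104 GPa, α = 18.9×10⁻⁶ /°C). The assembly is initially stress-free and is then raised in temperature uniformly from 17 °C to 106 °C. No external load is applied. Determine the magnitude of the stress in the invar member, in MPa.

σ ≈ 186 MPa (tensile)

Both members must finish at the same length. With the larger α, the bronze tends to over-expand; the plates restrain it, putting the bronze in compression and the invar in tension. With no external load the two internal forces are equal and opposite, magnitude P.
Equating the net (thermal + elastic) strains gives |α₁ − α₂|·ΔT = P·[1/(A₁E₁) + 1/(A₂E₂)].
|α₁ − α₂|·ΔT = 17.8×10⁻⁶ × 89 = 0.001584.
1/(A₁E₁) + 1/(A₂E₂) = 1/(350×145×10³) + 1/(2075×104×10³) = 2.434×10⁻⁸ N⁻¹.
P = 0.001584 / 2.434×10⁻⁸ = 65090 N = 65.09 kN.
σ_{invar} = P/A₁ = 65090/350 = 186 MPa, tensile.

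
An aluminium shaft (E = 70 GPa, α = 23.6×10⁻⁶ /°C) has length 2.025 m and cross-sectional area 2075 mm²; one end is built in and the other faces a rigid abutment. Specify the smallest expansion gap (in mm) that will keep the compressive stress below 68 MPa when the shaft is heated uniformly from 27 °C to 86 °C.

g ≈ 0.852 mm

Free expansion if unrestrained: δ_free = αΔT L = 23.6×10⁻⁶ × 59 × 2025 = 2.82 mm.
At the allowable stress the elastic shortening the wall may impose is σL/E = 68 × 2025 / (70×10³) = 1.967 mm.
So the gap has to take up the difference, g_min = δ_free − σL/E = 2.82 − 1.967 = 0.8525 mm.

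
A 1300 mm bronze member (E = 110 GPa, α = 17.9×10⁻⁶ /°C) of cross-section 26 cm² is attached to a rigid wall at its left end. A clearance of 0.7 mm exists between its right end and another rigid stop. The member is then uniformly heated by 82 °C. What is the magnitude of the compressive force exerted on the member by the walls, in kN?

If the wall were absent the member would grow by αΔT L = 17.9×10⁻⁶ × 82 × 1300 = 1.908 mm.
After closing the 0.7 mm clearance, 1.908 − 0.7 = 1.208 mm of expansion remains to be suppressed by the wall.
That suppressed elongation corresponds to σ = E·Δ/L = 110×10³ × 1.208/1300 = 102.2 MPa.
Force on the wall = σA = 102.2 × 2600 mm² = 265.8 kN.

P ≈ 266 kN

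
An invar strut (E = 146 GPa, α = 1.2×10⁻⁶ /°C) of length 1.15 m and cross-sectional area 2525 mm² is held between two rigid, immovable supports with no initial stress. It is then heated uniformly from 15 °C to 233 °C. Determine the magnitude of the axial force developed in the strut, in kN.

P ≈ 96.4 kN (compressive)

The ends cannot move, so σ = EαΔT = 146×10³ × 1.2×10⁻⁶ × 218 = 38.19 MPa.
P = AEαΔT = 2525 × 146×10³ × 1.2×10⁻⁶ × 218 = 96.44 kN (compressive).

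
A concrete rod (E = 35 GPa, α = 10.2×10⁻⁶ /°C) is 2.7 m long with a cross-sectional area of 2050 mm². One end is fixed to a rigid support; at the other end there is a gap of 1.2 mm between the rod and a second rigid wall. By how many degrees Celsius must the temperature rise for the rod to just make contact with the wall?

ΔT ≈ 43.6 °C

Contact occurs when the free expansion equals the gap: αΔT L = 1.2 mm.
So ΔT = g/(αL) = 1.2/(10.2×10⁻⁶ × 2700) = 43.57 °C.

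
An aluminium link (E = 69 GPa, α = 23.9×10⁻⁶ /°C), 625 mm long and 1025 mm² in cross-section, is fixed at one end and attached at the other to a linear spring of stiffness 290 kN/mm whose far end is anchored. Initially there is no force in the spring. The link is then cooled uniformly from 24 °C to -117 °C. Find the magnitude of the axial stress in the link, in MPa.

σ ≈ 167 MPa (tensile)

Free thermal contraction: δ_free = αΔT L = 23.9×10⁻⁶ × 141 × 625 = 2.106 mm.
With a force P in the spring, the elastic change of the link is PL/(AE) and that of the spring is P/k; compatibility requires their sum to equal δ_free.
So P = δ_free / [L/(AE) + 1/k] = 2.106 / [ 625/(1025×69×10³) + 1/(290×10³) ].
P = 2.106 / 1.229×10⁻⁵ = 171400 N.
σ = P/A = 171400/1025 = 167.3 MPa.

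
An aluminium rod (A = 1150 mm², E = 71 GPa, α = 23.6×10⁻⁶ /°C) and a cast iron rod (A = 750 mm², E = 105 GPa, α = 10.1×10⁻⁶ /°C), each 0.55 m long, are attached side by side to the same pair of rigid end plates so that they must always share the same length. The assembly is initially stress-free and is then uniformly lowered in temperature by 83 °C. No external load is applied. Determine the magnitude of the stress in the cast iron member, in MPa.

Equilibrium of a rigid end plate with no external load gives equal and opposite internal forces ±P in the two members. Since α_{aluminium} > α_{cast iron}, cooling drives the aluminium into tension and the cast iron into compression.
Equating the net (thermal + elastic) strains gives |α₁ − α₂|·ΔT = P·[1/(A₁E₁) + 1/(A₂E₂)].
|α₁ − α₂|·ΔT = 13.5×10⁻⁶ × 83 = 0.001121.
1/(A₁E₁) + 1/(A₂E₂) = 1/(1150×71×10³) + 1/(750×105×10³) = 2.495×10⁻⁸ N⁻¹.
So P = 0.001121 / 2.495×10⁻⁸ = 44.92 kN.
σ_{cast iron} = P/A₂ = 44920/750 = 59.89 MPa, compressive.

σ ≈ 59.9 MPa (compressive)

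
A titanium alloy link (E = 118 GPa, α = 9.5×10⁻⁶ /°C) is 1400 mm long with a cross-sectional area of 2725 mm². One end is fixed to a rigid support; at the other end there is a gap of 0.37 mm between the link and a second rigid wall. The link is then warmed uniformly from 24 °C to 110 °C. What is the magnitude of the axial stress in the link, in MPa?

Unrestrained expansion: δ_free = αΔT L = 9.5×10⁻⁶ × 86 × 1400 = 1.144 mm.
After closing the 0.37 mm clearance, 1.144 − 0.37 = 0.7738 mm of expansion remains to be suppressed by the wall.
So σ = E(δ_free − g)/L = 118×10³ × 0.7738/1400 = 65.22 MPa.

σ ≈ 65.2 MPa (compressive)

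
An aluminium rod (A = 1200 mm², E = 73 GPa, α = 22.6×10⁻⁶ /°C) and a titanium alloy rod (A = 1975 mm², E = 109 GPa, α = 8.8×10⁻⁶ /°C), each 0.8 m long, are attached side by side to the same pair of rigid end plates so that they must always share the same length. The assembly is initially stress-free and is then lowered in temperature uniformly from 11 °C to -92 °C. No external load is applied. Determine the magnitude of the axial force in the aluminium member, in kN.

P ≈ 88.5 kN (tensile in the aluminium)

Equilibrium of a rigid end plate with no external load gives equal and opposite internal forces ±P in the two members. Since α_{aluminium} > α_{titanium alloy}, cooling drives the aluminium into tension and the titanium alloy into compression.
Setting the final lengths equal and cancelling L: (α₁ − α₂)ΔT = P/(A₁E₁) + P/(A₂E₂).
|α₁ − α₂|·ΔT = 13.8×10⁻⁶ × 103 = 0.001421.
1/(A₁E₁) + 1/(A₂E₂) = 1/(1200×73×10³) + 1/(1975×109×10³) = 1.606×10⁻⁸ N⁻¹.
P = 0.001421 / 1.606×10⁻⁸ = 88500 N = 88.5 kN.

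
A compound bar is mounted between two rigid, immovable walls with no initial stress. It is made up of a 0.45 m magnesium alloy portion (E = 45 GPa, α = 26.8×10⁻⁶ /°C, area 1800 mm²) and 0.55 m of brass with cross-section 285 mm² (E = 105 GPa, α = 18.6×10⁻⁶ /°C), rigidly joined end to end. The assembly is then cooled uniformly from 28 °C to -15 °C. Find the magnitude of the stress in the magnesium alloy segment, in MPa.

With the walls removed the bar would change length by δ_free = Σ αᵢΔT Lᵢ = 26.8×10⁻⁶×43×450 + 18.6×10⁻⁶×43×550 = 0.9585 mm.
The walls prevent any net length change, so an axial force P (same in every segment) develops. Compatibility: P · Σ Lᵢ/(AᵢEᵢ) = δ_free.
The series flexibility is Σ Lᵢ/(AᵢEᵢ) = 450/(1800×45×10³) + 550/(285×105×10³) = 2.393×10⁻⁵ mm/N.
P = 0.9585 / 2.393×10⁻⁵ = 40040 N = 40.04 kN, tensile.
σ_{magnesium alloy} = P / A = 40040 / 1800 = 22.25 MPa.

σ ≈ 22.2 MPa (tensile)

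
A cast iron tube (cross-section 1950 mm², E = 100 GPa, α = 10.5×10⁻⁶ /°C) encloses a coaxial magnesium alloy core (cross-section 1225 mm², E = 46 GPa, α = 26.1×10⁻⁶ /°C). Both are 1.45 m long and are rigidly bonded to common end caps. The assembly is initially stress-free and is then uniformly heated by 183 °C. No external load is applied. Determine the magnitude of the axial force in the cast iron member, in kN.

P ≈ 125 kN (tensile in the cast iron)

Both members must finish at the same length. With the larger α, the magnesium alloy tends to over-expand; the plates restrain it, putting the magnesium alloy in compression and the cast iron in tension. With no external load the two internal forces are equal and opposite, magnitude P.
Equating the net (thermal + elastic) strains gives |α₁ − α₂|·ΔT = P·[1/(A₁E₁) + 1/(A₂E₂)].
|α₁ − α₂|·ΔT = 15.6×10⁻⁶ × 183 = 0.002855.
1/(A₁E₁) + 1/(A₂E₂) = 1/(1950×100×10³) + 1/(1225×46×10³) = 2.287×10⁻⁸ N⁻¹.
P = 0.002855 / 2.287×10⁻⁸ = 124800 N = 124.8 kN.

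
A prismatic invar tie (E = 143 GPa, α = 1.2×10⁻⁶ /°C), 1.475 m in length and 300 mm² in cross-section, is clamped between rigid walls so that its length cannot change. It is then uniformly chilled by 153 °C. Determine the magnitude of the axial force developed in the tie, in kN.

Full restraint means ε = 0, so the stress is σ = EαΔT = 143×10³ × 1.2×10⁻⁶ × 153 = 26.25 MPa.
P = AEαΔT = 300 × 143×10³ × 1.2×10⁻⁶ × 153 = 7.876 kN (tensile).

P ≈ 7.88 kN (tensile)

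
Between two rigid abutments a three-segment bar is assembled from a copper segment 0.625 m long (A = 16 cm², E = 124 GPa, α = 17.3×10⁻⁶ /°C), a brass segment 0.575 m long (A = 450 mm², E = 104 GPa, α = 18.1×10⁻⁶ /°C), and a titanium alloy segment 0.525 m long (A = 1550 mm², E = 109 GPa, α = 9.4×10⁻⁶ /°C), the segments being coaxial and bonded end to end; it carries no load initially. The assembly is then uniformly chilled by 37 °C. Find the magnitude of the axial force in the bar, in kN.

P ≈ 52.2 kN (tensile)

Free thermal contraction of the whole bar: Σ αᵢΔT Lᵢ = 17.3×10⁻⁶×37×625 + 18.1×10⁻⁶×37×575 + 9.4×10⁻⁶×37×525 = 0.9677 mm.
The rigid supports impose zero overall length change; the single axial force P common to all segments must satisfy P Σ Lᵢ/(AᵢEᵢ) = δ_free.
The series flexibility is Σ Lᵢ/(AᵢEᵢ) = 625/(1600×124×10³) + 575/(450×104×10³) + 525/(1550×109×10³) = 1.854×10⁻⁵ mm/N.
P = 0.9677 / 1.854×10⁻⁵ = 52190 N = 52.19 kN, tensile.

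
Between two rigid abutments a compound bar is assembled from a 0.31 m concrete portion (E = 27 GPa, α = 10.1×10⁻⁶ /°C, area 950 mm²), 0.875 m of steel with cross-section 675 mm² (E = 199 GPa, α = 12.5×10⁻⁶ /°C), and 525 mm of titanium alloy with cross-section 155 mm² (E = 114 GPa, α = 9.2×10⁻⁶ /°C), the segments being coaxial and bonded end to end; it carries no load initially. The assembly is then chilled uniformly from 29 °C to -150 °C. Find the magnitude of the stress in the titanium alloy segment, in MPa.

σ ≈ 452 MPa (tensile)

If the supports were absent, the total length change would be Σ αᵢΔT Lᵢ = 10.1×10⁻⁶×179×310 + 12.5×10⁻⁶×179×875 + 9.2×10⁻⁶×179×525 = 3.383 mm.
The rigid supports impose zero overall length change; the single axial force P common to all segments must satisfy P Σ Lᵢ/(AᵢEᵢ) = δ_free.
The series flexibility is Σ Lᵢ/(AᵢEᵢ) = 310/(950×27×10³) + 875/(675×199×10³) + 525/(155×114×10³) = 4.831×10⁻⁵ mm/N.
Hence P = δ_free / Σ(L/AE) = 3.383/4.831×10⁻⁵ = 70.02 kN (tensile).
σ_{titanium alloy} = P / A = 70020 / 155 = 451.8 MPa.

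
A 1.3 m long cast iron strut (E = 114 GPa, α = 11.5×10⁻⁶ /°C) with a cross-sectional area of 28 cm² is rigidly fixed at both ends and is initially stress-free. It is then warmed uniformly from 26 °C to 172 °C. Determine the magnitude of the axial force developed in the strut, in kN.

The ends cannot move, so σ = EαΔT = 114×10³ × 11.5×10⁻⁶ × 146 = 191.4 MPa.
Axial force P = σA = 191.4 × 2800 = 535900 N = 535.9 kN, compressive.

P ≈ 536 kN (compressive)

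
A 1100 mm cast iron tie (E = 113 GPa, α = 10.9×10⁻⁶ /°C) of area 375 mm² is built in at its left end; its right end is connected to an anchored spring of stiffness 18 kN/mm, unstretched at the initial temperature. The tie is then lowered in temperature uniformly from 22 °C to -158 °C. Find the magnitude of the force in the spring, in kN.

Free thermal contraction: δ_free = αΔT L = 10.9×10⁻⁶ × 180 × 1100 = 2.158 mm.
With a force P in the spring, the elastic change of the tie is PL/(AE) and that of the spring is P/k; compatibility requires their sum to equal δ_free.
P [ L/(AE) + 1/k ] = δ_free → P [ 1100/(375×113×10³) + 1/(18×10³) ] = 2.158.
P = 2.158 / 8.151×10⁻⁵ = 26480 N.

P ≈ 26.5 kN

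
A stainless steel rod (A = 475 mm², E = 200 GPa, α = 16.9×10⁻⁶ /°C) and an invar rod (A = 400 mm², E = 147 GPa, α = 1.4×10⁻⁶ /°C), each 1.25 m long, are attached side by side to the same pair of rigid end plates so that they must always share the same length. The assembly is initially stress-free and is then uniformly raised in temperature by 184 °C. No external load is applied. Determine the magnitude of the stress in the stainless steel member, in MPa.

The stainless steel has the larger α, so on heating it would change length more than the invar if both were free. The rigid plates force a common final length, so the stainless steel is put into compression and the invar into tension, with equal and opposite forces P (no external load).
Equating the net (thermal + elastic) strains gives |α₁ − α₂|·ΔT = P·[1/(A₁E₁) + 1/(A₂E₂)].
|α₁ − α₂|·ΔT = 15.5×10⁻⁶ × 184 = 0.002852.
1/(A₁E₁) + 1/(A₂E₂) = 1/(475×200×10³) + 1/(400×147×10³) = 2.753×10⁻⁸ N⁻¹.
So P = 0.002852 / 2.753×10⁻⁸ = 103.6 kN.
σ_{stainless steel} = P/A₁ = 103600/475 = 218.1 MPa, compressive.

σ ≈ 218 MPa (compressive)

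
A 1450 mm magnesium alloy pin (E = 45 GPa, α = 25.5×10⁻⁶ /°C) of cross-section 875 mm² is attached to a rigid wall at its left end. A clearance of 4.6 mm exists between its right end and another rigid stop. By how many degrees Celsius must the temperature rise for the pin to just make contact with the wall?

The gap closes when αΔT L = 4.6 mm, since the pin is still unstressed at that instant.
ΔT = 4.6 / (25.5×10⁻⁶ × 1450) = 124.4 °C.

ΔT ≈ 124 °C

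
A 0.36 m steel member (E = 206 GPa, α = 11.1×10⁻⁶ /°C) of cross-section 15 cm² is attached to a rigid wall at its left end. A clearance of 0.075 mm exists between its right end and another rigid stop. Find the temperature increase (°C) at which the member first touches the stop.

ΔT ≈ 18.8 °C

Contact occurs when the free expansion equals the gap: αΔT L = 0.075 mm.
So ΔT = g/(αL) = 0.075/(11.1×10⁻⁶ × 360) = 18.77 °C.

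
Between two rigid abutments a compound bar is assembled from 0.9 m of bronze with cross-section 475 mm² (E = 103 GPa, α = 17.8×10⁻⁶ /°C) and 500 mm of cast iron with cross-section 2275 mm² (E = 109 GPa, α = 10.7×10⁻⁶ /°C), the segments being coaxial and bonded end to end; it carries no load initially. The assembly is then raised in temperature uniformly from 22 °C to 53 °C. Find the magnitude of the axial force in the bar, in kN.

If the supports were absent, the total length change would be Σ αᵢΔT Lᵢ = 17.8×10⁻⁶×31×900 + 10.7×10⁻⁶×31×500 = 0.6625 mm.
The walls prevent any net length change, so an axial force P (same in every segment) develops. Compatibility: P · Σ Lᵢ/(AᵢEᵢ) = δ_free.
The series flexibility is Σ Lᵢ/(AᵢEᵢ) = 900/(475×103×10³) + 500/(2275×109×10³) = 2.041×10⁻⁵ mm/N.
So P = 0.6625 / 2.041×10⁻⁵ = 32.46 kN, compressive.

P ≈ 32.5 kN (compressive)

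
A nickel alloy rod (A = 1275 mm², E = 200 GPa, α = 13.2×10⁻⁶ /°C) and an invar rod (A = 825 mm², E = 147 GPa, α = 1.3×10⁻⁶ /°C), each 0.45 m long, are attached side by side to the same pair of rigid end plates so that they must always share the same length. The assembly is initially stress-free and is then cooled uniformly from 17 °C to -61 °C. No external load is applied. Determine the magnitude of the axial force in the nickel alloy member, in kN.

P ≈ 76.3 kN (tensile in the nickel alloy)

Both members must finish at the same length. With the larger α, the nickel alloy tends to over-contract; the plates restrain it, putting the nickel alloy in tension and the invar in compression. With no external load the two internal forces are equal and opposite, magnitude P.
Compatibility of the two members (thermal + elastic change equal): (α₁ − α₂)ΔT = P·[1/(A₁E₁) + 1/(A₂E₂)].
|α₁ − α₂|·ΔT = 11.9×10⁻⁶ × 78 = 0.0009282.
1/(A₁E₁) + 1/(A₂E₂) = 1/(1275×200×10³) + 1/(825×147×10³) = 1.217×10⁻⁸ N⁻¹.
So P = 0.0009282 / 1.217×10⁻⁸ = 76.29 kN.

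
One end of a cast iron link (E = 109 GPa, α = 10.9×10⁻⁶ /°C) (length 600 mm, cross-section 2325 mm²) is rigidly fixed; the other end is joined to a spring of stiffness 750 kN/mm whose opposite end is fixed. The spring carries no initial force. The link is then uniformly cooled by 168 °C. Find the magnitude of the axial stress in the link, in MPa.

If the spring were absent the link would shorten by αΔT L = 10.9×10⁻⁶ × 168 × 600 = 1.099 mm.
Let P be the tensile force in the spring. The link extends elastically by PL/(AE) and the spring stretches by P/k; together these equal δ_free.
So P = δ_free / [L/(AE) + 1/k] = 1.099 / [ 600/(2325×109×10³) + 1/(750×10³) ].
P = 1.099 / 3.701×10⁻⁶ = 296900 N.
σ = P/A = 296900/2325 = 127.7 MPa.

σ ≈ 128 MPa (tensile)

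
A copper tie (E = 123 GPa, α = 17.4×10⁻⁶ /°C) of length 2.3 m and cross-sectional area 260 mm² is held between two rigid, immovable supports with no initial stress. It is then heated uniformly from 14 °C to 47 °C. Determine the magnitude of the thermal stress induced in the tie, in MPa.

The supports are rigid, so the total axial strain is zero. The restrained thermal strain is ε = αΔT = 17.4×10⁻⁶ × 33 = 574.2×10⁻⁶.
The stress required to suppress this strain is σ = Eε = 123×10³ × 574.2×10⁻⁶ = 70.63 MPa, compressive since the tie is trying to expand.

σ ≈ 70.6 MPa (compressive)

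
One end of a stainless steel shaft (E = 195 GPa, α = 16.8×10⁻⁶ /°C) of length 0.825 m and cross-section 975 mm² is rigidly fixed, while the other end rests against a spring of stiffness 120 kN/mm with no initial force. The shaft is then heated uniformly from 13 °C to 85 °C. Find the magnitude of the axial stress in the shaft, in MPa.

If the spring were absent the shaft would lengthen by αΔT L = 16.8×10⁻⁶ × 72 × 825 = 0.9979 mm.
Let P be the compressive force at the spring. The shaft shortens elastically by PL/(AE) and the spring compresses by P/k; together these equal δ_free.
So P = δ_free / [L/(AE) + 1/k] = 0.9979 / [ 825/(975×195×10³) + 1/(120×10³) ].
P = 0.9979 / 1.267×10⁻⁵ = 78750 N.
σ = P/A = 78750/975 = 80.77 MPa.

σ ≈ 80.8 MPa (compressive)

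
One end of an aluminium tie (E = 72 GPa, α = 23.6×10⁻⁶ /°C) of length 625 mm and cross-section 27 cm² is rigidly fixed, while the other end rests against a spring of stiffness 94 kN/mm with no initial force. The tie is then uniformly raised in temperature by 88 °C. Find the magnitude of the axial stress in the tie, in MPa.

The unrestrained thermal change is αΔT L = 23.6×10⁻⁶ × 88 × 625 = 1.298 mm.
Let P be the compressive force at the spring. The tie shortens elastically by PL/(AE) and the spring compresses by P/k; together these equal δ_free.
So P = δ_free / [L/(AE) + 1/k] = 1.298 / [ 625/(2700×72×10³) + 1/(94×10³) ].
P = 1.298 / 1.385×10⁻⁵ = 93700 N.
σ = P/A = 93700/2700 = 34.7 MPa.

σ ≈ 34.7 MPa (compressive)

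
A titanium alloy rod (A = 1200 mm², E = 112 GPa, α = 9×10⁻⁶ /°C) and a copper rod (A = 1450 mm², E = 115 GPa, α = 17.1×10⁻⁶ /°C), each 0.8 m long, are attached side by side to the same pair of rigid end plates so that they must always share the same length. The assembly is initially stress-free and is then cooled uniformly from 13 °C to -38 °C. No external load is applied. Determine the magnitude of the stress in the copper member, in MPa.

Both members must finish at the same length. With the larger α, the copper tends to over-contract; the plates restrain it, putting the copper in tension and the titanium alloy in compression. With no external load the two internal forces are equal and opposite, magnitude P.
Setting the final lengths equal and cancelling L: (α₁ − α₂)ΔT = P/(A₁E₁) + P/(A₂E₂).
|α₁ − α₂|·ΔT = 8.1×10⁻⁶ × 51 = 0.0004131.
1/(A₁E₁) + 1/(A₂E₂) = 1/(1200×112×10³) + 1/(1450×115×10³) = 1.344×10⁻⁸ N⁻¹.
P = 0.0004131 / 1.344×10⁻⁸ = 30740 N = 30.74 kN.
σ_{copper} = P/A₂ = 30740/1450 = 21.2 MPa, tensile.

σ ≈ 21.2 MPa (tensile)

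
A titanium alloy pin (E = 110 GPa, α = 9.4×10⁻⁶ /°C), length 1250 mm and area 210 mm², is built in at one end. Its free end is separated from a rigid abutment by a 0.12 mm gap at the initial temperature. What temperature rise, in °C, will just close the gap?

ΔT ≈ 10.2 °C

Contact occurs when the free expansion equals the gap: αΔT L = 0.12 mm.
ΔT = 0.12 / (9.4×10⁻⁶ × 1250) = 10.21 °C.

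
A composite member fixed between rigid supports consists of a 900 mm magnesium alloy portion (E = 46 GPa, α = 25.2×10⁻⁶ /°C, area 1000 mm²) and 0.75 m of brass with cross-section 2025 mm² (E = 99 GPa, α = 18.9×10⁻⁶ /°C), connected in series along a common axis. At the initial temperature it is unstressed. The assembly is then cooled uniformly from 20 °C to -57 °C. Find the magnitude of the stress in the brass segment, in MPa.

σ ≈ 60.1 MPa (tensile)

If the supports were absent, the total length change would be Σ αᵢΔT Lᵢ = 25.2×10⁻⁶×77×900 + 18.9×10⁻⁶×77×750 = 2.838 mm.
Since the ends are fixed, an axial force P builds up, equal in every segment, with P · Σ Lᵢ/(AᵢEᵢ) = δ_free.
The series flexibility is Σ Lᵢ/(AᵢEᵢ) = 900/(1000×46×10³) + 750/(2025×99×10³) = 2.331×10⁻⁵ mm/N.
So P = 2.838 / 2.331×10⁻⁵ = 121.8 kN, tensile.
σ_{brass} = P / A = 121800 / 2025 = 60.13 MPa.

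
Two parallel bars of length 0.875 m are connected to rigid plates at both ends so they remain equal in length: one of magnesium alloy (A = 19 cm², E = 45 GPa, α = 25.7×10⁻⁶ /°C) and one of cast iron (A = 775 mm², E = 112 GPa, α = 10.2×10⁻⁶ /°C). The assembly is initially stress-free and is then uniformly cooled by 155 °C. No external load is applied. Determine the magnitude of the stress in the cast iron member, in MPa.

Both members must finish at the same length. With the larger α, the magnesium alloy tends to over-contract; the plates restrain it, putting the magnesium alloy in tension and the cast iron in compression. With no external load the two internal forces are equal and opposite, magnitude P.
Setting the final lengths equal and cancelling L: (α₁ − α₂)ΔT = P/(A₁E₁) + P/(A₂E₂).
|α₁ − α₂|·ΔT = 15.5×10⁻⁶ × 155 = 0.002403.
1/(A₁E₁) + 1/(A₂E₂) = 1/(1900×45×10³) + 1/(775×112×10³) = 2.322×10⁻⁸ N⁻¹.
P = 0.002403 / 2.322×10⁻⁸ = 103500 N = 103.5 kN.
σ_{cast iron} = P/A₂ = 103500/775 = 133.5 MPa, compressive.

σ ≈ 134 MPa (compressive)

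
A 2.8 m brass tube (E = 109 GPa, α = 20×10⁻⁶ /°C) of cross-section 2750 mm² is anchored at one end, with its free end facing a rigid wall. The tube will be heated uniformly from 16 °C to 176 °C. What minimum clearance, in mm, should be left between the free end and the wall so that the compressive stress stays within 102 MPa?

g ≈ 6.34 mm

With no wall the tube would lengthen by αΔT L = 20×10⁻⁶ × 160 × 2800 = 8.96 mm.
At the allowable stress the elastic shortening the wall may impose is σL/E = 102 × 2800 / (109×10³) = 2.62 mm.
So the gap has to take up the difference, g_min = δ_free − σL/E = 8.96 − 2.62 = 6.34 mm.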